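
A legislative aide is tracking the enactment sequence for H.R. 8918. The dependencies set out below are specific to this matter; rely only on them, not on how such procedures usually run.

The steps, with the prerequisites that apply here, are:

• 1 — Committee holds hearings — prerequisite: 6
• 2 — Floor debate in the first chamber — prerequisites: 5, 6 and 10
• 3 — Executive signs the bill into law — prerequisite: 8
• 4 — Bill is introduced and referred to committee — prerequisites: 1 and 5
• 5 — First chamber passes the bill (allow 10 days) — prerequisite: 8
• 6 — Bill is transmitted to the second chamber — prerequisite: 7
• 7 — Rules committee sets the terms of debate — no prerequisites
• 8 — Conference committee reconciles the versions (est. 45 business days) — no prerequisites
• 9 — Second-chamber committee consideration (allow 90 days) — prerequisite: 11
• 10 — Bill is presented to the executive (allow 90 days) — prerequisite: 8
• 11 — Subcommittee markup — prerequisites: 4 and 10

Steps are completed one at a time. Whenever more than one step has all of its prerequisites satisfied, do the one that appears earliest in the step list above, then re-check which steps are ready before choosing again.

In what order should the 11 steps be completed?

7, 6, 1, 8, 3, 5, 4, 10, 2, 11, 9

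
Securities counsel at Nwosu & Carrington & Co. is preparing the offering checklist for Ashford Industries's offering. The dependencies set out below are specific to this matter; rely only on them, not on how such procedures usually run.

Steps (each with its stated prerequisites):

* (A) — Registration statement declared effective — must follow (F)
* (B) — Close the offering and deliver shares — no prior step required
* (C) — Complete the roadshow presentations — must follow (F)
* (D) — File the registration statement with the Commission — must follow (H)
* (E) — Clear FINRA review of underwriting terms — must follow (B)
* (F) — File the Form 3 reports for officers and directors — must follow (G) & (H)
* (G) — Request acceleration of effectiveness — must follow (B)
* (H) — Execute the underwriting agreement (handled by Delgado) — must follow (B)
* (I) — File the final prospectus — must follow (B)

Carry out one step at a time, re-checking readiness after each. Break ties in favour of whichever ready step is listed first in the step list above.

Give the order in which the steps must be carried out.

(B), (E), (G), (H), (D), (F), (A), (C), (I)

(B) is the only step with nothing outstanding, so it goes first.
Ready: (E), (G), (H) and (I). (E) is listed earlier → (E).
(G), (H) and (I) are all available; (G) is listed earlier → (G).
(H) and (I) are both available; (H) is listed earlier → (H).
Now (D), (F) and (I) have their prerequisites met. (D) is listed earlier, so (D) next.
Now (F) and (I) have their prerequisites met. (F) is listed earlier, so (F) next.
Ready: (A), (C) and (I). (A) is listed earlier → (A).
(C) and (I) are both available; (C) is listed earlier → (C).
(I) needed (B), now all done → (I).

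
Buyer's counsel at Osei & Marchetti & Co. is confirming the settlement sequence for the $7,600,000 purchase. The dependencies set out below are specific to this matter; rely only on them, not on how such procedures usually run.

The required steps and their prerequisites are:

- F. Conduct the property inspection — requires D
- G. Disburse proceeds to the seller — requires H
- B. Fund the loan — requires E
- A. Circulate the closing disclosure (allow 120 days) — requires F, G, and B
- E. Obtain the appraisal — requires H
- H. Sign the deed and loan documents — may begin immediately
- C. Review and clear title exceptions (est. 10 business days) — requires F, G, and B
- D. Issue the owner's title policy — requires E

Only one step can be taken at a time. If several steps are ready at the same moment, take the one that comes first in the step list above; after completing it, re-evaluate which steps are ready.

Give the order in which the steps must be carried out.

H, G, E, B, D, F, A, C

H has no prerequisites → H first.
G and E are both available; G is listed earlier → G.
E is the only step now ready → E.
Now B and D have their prerequisites met. B is listed earlier, so B next.
Next only D has its prerequisites met → D.
F needed D, now all done → F.
Now A and C have their prerequisites met. A is listed earlier, so A next.
Next only C has its prerequisites met → C.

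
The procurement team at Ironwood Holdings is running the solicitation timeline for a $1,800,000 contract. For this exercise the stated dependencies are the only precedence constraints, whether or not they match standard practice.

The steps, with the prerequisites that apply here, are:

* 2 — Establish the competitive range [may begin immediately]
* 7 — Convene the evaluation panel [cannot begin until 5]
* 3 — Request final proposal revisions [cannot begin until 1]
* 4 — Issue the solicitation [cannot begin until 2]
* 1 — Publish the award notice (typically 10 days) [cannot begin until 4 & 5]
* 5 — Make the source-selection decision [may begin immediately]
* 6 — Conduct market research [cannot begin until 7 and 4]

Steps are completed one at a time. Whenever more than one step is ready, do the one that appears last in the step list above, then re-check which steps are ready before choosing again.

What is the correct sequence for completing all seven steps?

Nothing is required for 5 and 2. 5 is listed later → 5 first.
Ready: 7 and 2. 7 is listed later → 7.
That leaves 2 as the only ready step → 2.
Next only 4 has its prerequisites met → 4.
Now 6 and 1 have their prerequisites met. 6 is listed later, so 6 next.
That leaves 1 as the only ready step → 1.
3 needed 1, now all done → 3.

5, 7, 2, 4, 6, 1, 3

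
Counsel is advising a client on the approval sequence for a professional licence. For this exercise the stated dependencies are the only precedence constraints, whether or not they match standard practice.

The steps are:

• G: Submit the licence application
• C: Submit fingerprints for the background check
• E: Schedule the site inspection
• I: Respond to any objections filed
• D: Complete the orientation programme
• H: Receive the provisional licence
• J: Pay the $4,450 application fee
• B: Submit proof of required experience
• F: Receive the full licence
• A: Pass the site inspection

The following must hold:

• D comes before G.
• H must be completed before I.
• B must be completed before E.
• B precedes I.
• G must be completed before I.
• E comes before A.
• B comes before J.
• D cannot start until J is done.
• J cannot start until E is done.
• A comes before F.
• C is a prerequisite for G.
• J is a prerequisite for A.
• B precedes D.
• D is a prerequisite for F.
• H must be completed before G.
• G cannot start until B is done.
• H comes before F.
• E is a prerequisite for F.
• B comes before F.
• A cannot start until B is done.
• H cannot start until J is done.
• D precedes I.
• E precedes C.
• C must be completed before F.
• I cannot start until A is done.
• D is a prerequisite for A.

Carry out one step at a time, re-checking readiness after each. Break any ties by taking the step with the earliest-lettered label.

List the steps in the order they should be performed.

B is the only step with nothing outstanding, so it goes first.
E needed B, now all done → E.
Ready: C and J. C has the earlier label → C.
Next only J has its prerequisites met → J.
Ready: D and H. D has the earlier label → D.
Now A and H have their prerequisites met. A has the earlier label, so A next.
H needed J, now all done → H.
Ready: F and G. F has the earlier label → F.
G needed B, C, D and H, now all done → G.
Next only I has its prerequisites met → I.

B E C J D A H F G I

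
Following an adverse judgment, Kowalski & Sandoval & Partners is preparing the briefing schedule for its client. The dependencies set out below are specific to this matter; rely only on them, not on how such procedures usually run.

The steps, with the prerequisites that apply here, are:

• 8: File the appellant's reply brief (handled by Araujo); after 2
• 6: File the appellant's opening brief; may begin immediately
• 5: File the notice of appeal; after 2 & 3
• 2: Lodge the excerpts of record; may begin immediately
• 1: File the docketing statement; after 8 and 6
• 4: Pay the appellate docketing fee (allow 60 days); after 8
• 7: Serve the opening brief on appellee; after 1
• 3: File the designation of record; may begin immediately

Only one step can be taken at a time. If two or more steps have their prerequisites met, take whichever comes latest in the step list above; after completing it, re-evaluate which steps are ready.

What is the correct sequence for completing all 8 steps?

3, 2, 5, 6, 8, 4, 1, 7

3, 2 and 6 have no prerequisites; 3 is listed later, so 3 is first.
2 and 6 are both available; 2 is listed later → 2.
5 and 8 now also ready, so the ready set is {5, 6, 8}; 5 is listed later → 5.
6 and 8 are both available; 6 is listed later → 6.
Next only 8 has its prerequisites met → 8.
Now 4 and 1 have their prerequisites met. 4 is listed later, so 4 next.
That leaves 1 as the only ready step → 1.
Next only 7 has its prerequisites met → 7.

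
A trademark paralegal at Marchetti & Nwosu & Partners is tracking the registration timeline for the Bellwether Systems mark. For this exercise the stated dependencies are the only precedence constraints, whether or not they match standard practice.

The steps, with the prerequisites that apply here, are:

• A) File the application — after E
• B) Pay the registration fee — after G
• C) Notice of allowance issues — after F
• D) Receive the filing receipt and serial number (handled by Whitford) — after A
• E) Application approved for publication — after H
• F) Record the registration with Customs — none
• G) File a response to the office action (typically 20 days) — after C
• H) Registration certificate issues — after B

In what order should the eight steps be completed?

Only F has no prerequisites, so it is first.
C needed F, now all done → C.
G needed C, now all done → G.
B needed G, now all done → B.
Next only H has its prerequisites met → H.
E needed H, now all done → E.
A needed E, now all done → A.
Next only D has its prerequisites met → D.

F, C, G, B, H, E, A, D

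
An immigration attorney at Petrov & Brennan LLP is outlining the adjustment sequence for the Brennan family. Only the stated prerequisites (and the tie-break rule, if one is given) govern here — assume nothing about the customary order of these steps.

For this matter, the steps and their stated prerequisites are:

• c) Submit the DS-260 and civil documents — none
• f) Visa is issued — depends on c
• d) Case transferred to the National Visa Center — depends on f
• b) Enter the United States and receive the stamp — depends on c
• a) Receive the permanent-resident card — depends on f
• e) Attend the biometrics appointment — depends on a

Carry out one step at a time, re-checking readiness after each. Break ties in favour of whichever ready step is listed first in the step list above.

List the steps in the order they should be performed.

c, f, d, b, a, e

c has no prerequisites → c first.
Now f and b have their prerequisites met. f is listed earlier, so f next.
Now d, b and a have their prerequisites met. d is listed earlier, so d next.
Now b and a have their prerequisites met. b is listed earlier, so b next.
That leaves a as the only ready step → a.
e needed a, now all done → e.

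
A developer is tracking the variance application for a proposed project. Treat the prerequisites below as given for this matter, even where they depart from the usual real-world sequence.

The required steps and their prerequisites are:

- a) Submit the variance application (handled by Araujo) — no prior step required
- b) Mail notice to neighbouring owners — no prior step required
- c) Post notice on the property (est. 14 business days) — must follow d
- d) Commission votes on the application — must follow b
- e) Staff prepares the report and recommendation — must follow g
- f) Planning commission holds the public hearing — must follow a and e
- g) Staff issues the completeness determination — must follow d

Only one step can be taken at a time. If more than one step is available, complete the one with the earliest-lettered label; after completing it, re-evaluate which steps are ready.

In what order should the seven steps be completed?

Nothing is required for a and b. a has the earlier label → a first.
b is the only step now ready → b.
d needed b, now all done → d.
Now c and g have their prerequisites met. c has the earlier label, so c next.
Next only g has its prerequisites met → g.
e needed g, now all done → e.
That leaves f as the only ready step → f.

a → b → d → c → g → e → f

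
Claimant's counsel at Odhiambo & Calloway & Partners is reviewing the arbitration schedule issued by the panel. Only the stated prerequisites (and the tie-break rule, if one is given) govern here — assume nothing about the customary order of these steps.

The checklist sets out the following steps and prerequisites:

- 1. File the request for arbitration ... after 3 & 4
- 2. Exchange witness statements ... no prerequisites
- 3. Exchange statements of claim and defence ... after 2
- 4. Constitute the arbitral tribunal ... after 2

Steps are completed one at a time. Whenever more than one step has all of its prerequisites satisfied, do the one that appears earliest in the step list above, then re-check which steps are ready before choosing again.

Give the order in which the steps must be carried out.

2 3 4 1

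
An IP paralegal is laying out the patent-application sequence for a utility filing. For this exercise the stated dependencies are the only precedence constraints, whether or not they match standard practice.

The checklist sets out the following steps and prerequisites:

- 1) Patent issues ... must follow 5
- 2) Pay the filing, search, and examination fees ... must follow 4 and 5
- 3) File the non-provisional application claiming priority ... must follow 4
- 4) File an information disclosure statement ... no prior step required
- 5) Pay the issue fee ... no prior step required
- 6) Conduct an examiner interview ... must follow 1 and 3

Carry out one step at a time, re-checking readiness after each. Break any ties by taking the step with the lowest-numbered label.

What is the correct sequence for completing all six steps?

4 3 5 1 2 6

Nothing is required for 4 and 5. 4 has the earlier label → 4 first.
3 now also ready, so the ready set is {3, 5}; 3 has the earlier label → 3.
That leaves 5 as the only ready step → 5.
Now 1 and 2 have their prerequisites met. 1 has the earlier label, so 1 next.
6 now also ready, so the ready set is {2, 6}; 2 has the earlier label → 2.
6 needed 1 and 3, now all done → 6.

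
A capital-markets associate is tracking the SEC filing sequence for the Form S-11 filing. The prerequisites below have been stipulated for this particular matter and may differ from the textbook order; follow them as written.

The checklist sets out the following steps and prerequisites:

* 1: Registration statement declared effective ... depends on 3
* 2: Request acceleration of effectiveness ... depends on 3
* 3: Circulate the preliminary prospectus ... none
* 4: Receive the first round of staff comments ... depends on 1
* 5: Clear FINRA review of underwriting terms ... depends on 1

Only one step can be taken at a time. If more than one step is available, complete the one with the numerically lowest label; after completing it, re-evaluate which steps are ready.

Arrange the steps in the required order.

3, 1, 2, 4, 5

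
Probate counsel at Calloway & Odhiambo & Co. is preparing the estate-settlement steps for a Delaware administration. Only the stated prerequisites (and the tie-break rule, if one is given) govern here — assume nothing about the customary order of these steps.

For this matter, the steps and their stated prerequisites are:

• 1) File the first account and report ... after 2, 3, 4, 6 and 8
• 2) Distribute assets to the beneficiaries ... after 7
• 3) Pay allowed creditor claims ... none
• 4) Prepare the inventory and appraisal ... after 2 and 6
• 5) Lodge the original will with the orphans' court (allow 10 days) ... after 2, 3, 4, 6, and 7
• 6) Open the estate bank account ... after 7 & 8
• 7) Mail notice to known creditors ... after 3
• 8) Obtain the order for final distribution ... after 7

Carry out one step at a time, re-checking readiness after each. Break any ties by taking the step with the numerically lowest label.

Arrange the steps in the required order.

3 7 2 8 6 4 1 5

3 has no prerequisites → 3 first.
7 needed 3, now all done → 7.
Ready: 2 and 8. 2 has the earlier label → 2.
8 needed 7, now all done → 8.
Next only 6 has its prerequisites met → 6.
4 is the only step now ready → 4.
Ready: 1 and 5. 1 has the earlier label → 1.
Next only 5 has its prerequisites met → 5.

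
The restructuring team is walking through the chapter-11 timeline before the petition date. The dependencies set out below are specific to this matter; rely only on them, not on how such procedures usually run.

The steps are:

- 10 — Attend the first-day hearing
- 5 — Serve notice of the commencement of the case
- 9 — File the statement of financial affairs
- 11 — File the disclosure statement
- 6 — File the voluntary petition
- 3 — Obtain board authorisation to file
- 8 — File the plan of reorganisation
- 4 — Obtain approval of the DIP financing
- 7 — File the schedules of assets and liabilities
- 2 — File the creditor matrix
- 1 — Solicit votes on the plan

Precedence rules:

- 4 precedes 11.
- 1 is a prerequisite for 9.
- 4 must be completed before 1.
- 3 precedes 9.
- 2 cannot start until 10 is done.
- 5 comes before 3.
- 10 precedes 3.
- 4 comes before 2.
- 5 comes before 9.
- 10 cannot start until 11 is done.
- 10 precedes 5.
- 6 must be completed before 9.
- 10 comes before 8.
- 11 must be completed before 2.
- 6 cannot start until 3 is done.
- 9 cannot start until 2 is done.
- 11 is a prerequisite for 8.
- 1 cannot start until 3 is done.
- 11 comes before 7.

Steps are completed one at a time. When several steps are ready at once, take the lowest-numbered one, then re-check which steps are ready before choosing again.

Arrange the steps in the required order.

4 has no prerequisites → 4 first.
Next only 11 has its prerequisites met → 11.
Ready: 7 and 10. 7 has the earlier label → 7.
10 is the only step now ready → 10.
Ready: 2, 5 and 8. 2 has the earlier label → 2.
Ready: 5 and 8. 5 has the earlier label → 5.
Ready: 3 and 8. 3 has the earlier label → 3.
1 and 6 now also ready, so the ready set is {1, 6, 8}; 1 has the earlier label → 1.
6 and 8 are both available; 6 has the earlier label → 6.
9 now also ready, so the ready set is {8, 9}; 8 has the earlier label → 8.
9 needed 1, 2, 3, 5 and 6, now all done → 9.

4 11 7 10 2 5 3 1 6 8 9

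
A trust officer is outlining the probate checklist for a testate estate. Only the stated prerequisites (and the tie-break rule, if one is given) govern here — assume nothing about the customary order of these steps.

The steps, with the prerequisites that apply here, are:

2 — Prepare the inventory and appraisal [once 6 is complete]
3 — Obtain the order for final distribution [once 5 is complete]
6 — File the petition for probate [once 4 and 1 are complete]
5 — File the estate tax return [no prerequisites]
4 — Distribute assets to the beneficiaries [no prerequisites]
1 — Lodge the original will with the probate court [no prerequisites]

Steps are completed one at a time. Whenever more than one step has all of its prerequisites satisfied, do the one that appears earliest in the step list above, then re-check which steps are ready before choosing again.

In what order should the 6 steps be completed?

5 → 3 → 4 → 1 → 6 → 2

Nothing is required for 5, 4 and 1. 5 is listed earlier → 5 first.
3, 4 and 1 are all available; 3 is listed earlier → 3.
4 and 1 are both available; 4 is listed earlier → 4.
1 is the only step now ready → 1.
6 needed 4 and 1, now all done → 6.
That leaves 2 as the only ready step → 2.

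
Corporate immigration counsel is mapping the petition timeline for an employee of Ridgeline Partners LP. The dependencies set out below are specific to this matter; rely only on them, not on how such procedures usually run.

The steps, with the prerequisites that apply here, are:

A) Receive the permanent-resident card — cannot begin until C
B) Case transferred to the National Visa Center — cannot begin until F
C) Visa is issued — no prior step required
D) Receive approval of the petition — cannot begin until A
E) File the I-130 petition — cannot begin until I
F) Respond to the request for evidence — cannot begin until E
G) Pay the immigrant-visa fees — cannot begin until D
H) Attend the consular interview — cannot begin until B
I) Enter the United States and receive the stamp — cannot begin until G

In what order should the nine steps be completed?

Only C has no prerequisites, so it is first.
That leaves A as the only ready step → A.
D needed A, now all done → D.
G needed D, now all done → G.
That leaves I as the only ready step → I.
That leaves E as the only ready step → E.
F needed E, now all done → F.
B is the only step now ready → B.
That leaves H as the only ready step → H.

C, A, D, G, I, E, F, B, H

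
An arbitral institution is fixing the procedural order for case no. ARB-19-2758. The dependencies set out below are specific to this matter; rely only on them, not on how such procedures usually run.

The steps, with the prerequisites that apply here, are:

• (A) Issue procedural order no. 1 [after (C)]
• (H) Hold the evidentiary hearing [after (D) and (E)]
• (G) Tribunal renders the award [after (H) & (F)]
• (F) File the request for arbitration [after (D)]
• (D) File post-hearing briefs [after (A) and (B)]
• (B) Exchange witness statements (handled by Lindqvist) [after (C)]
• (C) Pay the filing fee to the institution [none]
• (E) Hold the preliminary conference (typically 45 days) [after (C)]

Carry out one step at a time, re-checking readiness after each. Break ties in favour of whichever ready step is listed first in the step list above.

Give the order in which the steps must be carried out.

(C) has no prerequisites → (C) first.
(A), (B) and (E) are all available; (A) is listed earlier → (A).
Now (B) and (E) have their prerequisites met. (B) is listed earlier, so (B) next.
Now (D) and (E) have their prerequisites met. (D) is listed earlier, so (D) next.
(F) now also ready, so the ready set is {(F), (E)}; (F) is listed earlier → (F).
Next only (E) has its prerequisites met → (E).
That leaves (H) as the only ready step → (H).
That leaves (G) as the only ready step → (G).

(C) → (A) → (B) → (D) → (F) → (E) → (H) → (G)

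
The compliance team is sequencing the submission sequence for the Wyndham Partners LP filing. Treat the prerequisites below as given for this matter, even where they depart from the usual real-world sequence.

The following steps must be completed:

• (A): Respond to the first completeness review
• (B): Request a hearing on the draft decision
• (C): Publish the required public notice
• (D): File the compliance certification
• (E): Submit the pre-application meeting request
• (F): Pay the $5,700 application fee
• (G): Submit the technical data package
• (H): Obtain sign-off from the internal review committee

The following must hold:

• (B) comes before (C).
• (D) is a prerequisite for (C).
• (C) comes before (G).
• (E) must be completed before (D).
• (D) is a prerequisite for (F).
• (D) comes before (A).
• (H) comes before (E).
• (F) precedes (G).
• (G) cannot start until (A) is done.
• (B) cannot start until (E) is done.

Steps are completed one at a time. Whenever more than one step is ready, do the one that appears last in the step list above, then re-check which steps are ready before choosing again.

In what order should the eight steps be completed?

(H) → (E) → (D) → (F) → (B) → (C) → (A) → (G)

(H) has no prerequisites → (H) first.
That leaves (E) as the only ready step → (E).
(D) and (B) are both available; (D) is listed later → (D).
(F) and (A) now also ready, so the ready set is {(F), (B), (A)}; (F) is listed later → (F).
(B) and (A) are both available; (B) is listed later → (B).
(C) now also ready, so the ready set is {(C), (A)}; (C) is listed later → (C).
Next only (A) has its prerequisites met → (A).
(G) needed (F), (C) and (A), now all done → (G).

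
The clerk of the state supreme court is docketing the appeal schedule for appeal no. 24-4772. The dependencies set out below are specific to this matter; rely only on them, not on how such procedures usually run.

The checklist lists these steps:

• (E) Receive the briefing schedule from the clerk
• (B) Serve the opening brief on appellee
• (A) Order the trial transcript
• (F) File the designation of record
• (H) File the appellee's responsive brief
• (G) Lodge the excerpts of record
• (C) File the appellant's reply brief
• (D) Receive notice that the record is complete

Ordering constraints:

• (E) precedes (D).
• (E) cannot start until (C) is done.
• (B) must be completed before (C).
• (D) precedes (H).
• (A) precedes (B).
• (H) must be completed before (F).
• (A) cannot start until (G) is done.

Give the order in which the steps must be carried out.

(G) has no prerequisites → (G) first.
That leaves (A) as the only ready step → (A).
(B) needed (A), now all done → (B).
That leaves (C) as the only ready step → (C).
Next only (E) has its prerequisites met → (E).
(D) is the only step now ready → (D).
Next only (H) has its prerequisites met → (H).
(F) is the only step now ready → (F).

(G), (A), (B), (C), (E), (D), (H), (F)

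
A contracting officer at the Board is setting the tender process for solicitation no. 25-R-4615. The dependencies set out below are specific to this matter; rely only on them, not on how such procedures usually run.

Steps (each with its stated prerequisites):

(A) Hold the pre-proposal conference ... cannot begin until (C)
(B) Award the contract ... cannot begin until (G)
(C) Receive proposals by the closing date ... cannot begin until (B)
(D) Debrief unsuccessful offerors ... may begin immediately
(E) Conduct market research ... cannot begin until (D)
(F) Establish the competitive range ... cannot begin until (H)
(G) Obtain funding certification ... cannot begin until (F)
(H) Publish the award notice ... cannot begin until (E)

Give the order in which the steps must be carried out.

(D), (E), (H), (F), (G), (B), (C), (A)

(D) is the only step with nothing outstanding, so it goes first.
That leaves (E) as the only ready step → (E).
(H) needed (E), now all done → (H).
Next only (F) has its prerequisites met → (F).
(G) is the only step now ready → (G).
(B) is the only step now ready → (B).
(C) is the only step now ready → (C).
Next only (A) has its prerequisites met → (A).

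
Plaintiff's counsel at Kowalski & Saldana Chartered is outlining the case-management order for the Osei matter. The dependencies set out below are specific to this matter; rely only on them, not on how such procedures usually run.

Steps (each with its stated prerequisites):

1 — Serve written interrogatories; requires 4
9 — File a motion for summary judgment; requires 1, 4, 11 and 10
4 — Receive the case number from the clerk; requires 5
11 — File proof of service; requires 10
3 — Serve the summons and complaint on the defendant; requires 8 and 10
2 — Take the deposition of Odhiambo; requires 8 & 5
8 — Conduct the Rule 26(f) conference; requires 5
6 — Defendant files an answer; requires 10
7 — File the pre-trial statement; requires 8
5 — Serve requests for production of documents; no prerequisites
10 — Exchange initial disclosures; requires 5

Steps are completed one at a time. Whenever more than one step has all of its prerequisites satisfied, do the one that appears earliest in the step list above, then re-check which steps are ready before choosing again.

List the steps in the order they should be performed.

5 → 4 → 1 → 8 → 2 → 7 → 10 → 11 → 9 → 3 → 6

Only 5 has no prerequisites, so it is first.
Ready: 4, 8 and 10. 4 is listed earlier → 4.
1 now also ready, so the ready set is {1, 8, 10}; 1 is listed earlier → 1.
Now 8 and 10 have their prerequisites met. 8 is listed earlier, so 8 next.
2 and 7 now also ready, so the ready set is {2, 7, 10}; 2 is listed earlier → 2.
Now 7 and 10 have their prerequisites met. 7 is listed earlier, so 7 next.
10 needed 5, now all done → 10.
Ready: 11, 3 and 6. 11 is listed earlier → 11.
9 now also ready, so the ready set is {9, 3, 6}; 9 is listed earlier → 9.
Now 3 and 6 have their prerequisites met. 3 is listed earlier, so 3 next.
6 is the only step now ready → 6.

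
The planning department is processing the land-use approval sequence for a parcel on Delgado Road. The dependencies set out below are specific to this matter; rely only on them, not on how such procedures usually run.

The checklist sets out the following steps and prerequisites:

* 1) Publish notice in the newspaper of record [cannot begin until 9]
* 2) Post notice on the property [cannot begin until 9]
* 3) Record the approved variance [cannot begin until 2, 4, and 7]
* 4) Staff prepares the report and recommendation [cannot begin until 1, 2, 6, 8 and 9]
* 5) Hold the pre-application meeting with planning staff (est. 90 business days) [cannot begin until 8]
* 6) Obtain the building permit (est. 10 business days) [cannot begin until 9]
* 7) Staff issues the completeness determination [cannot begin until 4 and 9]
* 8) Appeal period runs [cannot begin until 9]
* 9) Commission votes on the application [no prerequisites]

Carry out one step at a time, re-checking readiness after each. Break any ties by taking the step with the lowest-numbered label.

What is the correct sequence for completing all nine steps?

9, 1, 2, 6, 8, 4, 5, 7, 3

9 is the only step with nothing outstanding, so it goes first.
1, 2, 6 and 8 are all available; 1 has the earlier label → 1.
Now 2, 6 and 8 have their prerequisites met. 2 has the earlier label, so 2 next.
Ready: 6 and 8. 6 has the earlier label → 6.
8 is the only step now ready → 8.
Ready: 4 and 5. 4 has the earlier label → 4.
Ready: 5 and 7. 5 has the earlier label → 5.
7 needed 4 and 9, now all done → 7.
Next only 3 has its prerequisites met → 3.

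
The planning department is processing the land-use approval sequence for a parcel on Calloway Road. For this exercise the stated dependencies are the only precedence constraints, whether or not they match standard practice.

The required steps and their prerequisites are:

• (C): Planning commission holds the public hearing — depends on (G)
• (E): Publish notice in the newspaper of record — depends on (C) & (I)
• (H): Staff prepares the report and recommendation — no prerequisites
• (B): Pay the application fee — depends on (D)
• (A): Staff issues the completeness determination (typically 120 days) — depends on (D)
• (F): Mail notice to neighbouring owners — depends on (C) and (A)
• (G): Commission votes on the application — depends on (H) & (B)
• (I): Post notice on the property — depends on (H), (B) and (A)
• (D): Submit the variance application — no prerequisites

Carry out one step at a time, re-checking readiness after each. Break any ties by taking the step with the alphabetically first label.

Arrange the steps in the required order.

(D), (A), (B), (H), (G), (C), (F), (I), (E)

(D) and (H) have no prerequisites; (D) has the earlier label, so (D) is first.
(A) and (B) now also ready, so the ready set is {(A), (B), (H)}; (A) has the earlier label → (A).
Now (B) and (H) have their prerequisites met. (B) has the earlier label, so (B) next.
That leaves (H) as the only ready step → (H).
(G) and (I) are both available; (G) has the earlier label → (G).
Now (C) and (I) have their prerequisites met. (C) has the earlier label, so (C) next.
(F) now also ready, so the ready set is {(F), (I)}; (F) has the earlier label → (F).
(I) needed (A), (B) and (H), now all done → (I).
(E) is the only step now ready → (E).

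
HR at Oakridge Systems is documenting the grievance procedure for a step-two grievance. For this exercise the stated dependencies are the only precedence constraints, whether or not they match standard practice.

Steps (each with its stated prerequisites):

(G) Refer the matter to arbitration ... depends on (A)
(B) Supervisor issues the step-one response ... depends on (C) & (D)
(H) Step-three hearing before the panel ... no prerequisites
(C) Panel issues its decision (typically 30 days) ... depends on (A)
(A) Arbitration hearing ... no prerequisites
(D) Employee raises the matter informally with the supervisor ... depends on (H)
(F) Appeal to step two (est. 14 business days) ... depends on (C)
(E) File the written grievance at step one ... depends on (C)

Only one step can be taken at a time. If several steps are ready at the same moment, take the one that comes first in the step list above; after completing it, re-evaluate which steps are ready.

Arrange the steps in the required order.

(H) and (A) have no prerequisites; (H) is listed earlier, so (H) is first.
(D) now also ready, so the ready set is {(A), (D)}; (A) is listed earlier → (A).
Ready: (G), (C) and (D). (G) is listed earlier → (G).
Ready: (C) and (D). (C) is listed earlier → (C).
(F) and (E) now also ready, so the ready set is {(D), (F), (E)}; (D) is listed earlier → (D).
(B), (F) and (E) are all available; (B) is listed earlier → (B).
Now (F) and (E) have their prerequisites met. (F) is listed earlier, so (F) next.
That leaves (E) as the only ready step → (E).

(H), (A), (G), (C), (D), (B), (F), (E)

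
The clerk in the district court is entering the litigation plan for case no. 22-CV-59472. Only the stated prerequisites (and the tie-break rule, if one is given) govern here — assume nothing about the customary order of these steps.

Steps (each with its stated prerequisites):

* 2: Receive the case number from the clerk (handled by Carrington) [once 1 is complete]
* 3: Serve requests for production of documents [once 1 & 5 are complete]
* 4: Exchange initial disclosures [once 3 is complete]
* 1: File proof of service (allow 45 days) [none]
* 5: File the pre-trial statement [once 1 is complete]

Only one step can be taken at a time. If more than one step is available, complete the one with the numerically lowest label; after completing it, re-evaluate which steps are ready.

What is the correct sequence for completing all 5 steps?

1, 2, 5, 3, 4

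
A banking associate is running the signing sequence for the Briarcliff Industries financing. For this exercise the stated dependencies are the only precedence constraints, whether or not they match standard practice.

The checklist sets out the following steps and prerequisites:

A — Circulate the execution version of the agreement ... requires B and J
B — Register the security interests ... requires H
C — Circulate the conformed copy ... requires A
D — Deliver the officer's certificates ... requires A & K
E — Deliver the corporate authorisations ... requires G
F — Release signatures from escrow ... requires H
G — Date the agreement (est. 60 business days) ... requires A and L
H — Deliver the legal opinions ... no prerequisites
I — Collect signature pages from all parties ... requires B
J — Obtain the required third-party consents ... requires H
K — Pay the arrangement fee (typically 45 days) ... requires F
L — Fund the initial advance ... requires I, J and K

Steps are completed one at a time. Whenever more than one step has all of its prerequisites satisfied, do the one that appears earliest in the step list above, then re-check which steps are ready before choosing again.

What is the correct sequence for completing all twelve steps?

H has no prerequisites → H first.
Ready: B, F and J. B is listed earlier → B.
I now also ready, so the ready set is {F, I, J}; F is listed earlier → F.
K now also ready, so the ready set is {I, J, K}; I is listed earlier → I.
Now J and K have their prerequisites met. J is listed earlier, so J next.
A now also ready, so the ready set is {A, K}; A is listed earlier → A.
C now also ready, so the ready set is {C, K}; C is listed earlier → C.
K needed F, now all done → K.
Now D and L have their prerequisites met. D is listed earlier, so D next.
That leaves L as the only ready step → L.
Next only G has its prerequisites met → G.
E is the only step now ready → E.

H B F I J A C K D L G E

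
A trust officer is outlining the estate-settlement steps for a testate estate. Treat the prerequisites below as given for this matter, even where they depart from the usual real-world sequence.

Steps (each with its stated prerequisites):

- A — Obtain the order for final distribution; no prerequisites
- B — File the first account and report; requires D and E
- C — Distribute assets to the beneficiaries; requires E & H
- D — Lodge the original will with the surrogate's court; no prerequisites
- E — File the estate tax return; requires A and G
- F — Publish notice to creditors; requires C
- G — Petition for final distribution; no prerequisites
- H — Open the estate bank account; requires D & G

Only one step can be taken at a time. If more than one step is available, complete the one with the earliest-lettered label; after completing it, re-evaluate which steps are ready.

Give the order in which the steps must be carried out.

A, D and G have no prerequisites; A has the earlier label, so A is first.
Ready: D and G. D has the earlier label → D.
G is the only step now ready → G.
Ready: E and H. E has the earlier label → E.
Ready: B and H. B has the earlier label → B.
H needed D and G, now all done → H.
C needed E and H, now all done → C.
That leaves F as the only ready step → F.

A → D → G → E → B → H → C → F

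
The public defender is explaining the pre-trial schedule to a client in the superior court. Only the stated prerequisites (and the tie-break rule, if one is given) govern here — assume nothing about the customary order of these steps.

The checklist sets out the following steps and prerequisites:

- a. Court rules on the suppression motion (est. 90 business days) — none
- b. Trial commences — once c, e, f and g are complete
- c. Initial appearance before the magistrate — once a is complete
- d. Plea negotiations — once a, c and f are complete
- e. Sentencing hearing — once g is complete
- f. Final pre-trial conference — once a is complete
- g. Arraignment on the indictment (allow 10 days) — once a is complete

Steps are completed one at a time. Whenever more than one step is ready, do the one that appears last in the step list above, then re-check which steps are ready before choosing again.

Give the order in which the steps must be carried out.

a, g, f, e, c, d, b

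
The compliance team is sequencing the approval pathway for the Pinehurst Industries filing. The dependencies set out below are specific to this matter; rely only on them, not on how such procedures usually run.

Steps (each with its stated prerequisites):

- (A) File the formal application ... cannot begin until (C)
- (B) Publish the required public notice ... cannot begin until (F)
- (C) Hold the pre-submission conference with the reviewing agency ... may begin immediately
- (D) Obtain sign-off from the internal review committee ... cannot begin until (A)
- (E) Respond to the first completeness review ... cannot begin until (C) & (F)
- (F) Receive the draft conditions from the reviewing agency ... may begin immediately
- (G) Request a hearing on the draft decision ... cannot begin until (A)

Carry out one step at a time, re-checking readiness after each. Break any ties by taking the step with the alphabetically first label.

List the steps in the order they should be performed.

(C) → (A) → (D) → (F) → (B) → (E) → (G)

Nothing is required for (C) and (F). (C) has the earlier label → (C) first.
(A) and (F) are both available; (A) has the earlier label → (A).
(D) and (G) now also ready, so the ready set is {(D), (F), (G)}; (D) has the earlier label → (D).
Ready: (F) and (G). (F) has the earlier label → (F).
Now (B), (E) and (G) have their prerequisites met. (B) has the earlier label, so (B) next.
Now (E) and (G) have their prerequisites met. (E) has the earlier label, so (E) next.
(G) needed (A), now all done → (G).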